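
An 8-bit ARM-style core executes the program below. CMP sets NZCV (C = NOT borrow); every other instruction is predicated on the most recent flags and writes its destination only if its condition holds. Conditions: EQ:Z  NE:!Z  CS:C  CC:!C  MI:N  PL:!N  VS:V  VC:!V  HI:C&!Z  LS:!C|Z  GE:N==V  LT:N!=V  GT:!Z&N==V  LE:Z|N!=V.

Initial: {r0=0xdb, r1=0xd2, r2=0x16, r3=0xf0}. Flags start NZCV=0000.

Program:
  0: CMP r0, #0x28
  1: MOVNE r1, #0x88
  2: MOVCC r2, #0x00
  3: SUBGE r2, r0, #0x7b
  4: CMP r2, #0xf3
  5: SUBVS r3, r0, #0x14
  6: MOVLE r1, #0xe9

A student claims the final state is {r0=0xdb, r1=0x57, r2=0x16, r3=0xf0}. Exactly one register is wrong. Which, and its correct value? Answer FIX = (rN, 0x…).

FIX = (r1, 0x88)

[0] flags=1010 → (cmp)
[1] flags=1010 NE?T → r1=0x88
[2] flags=1010 CC?F → skip
[3] flags=1010 GE?F → skip
[4] flags=0000 → (cmp)
[5] flags=0000 VS?F → skip
[6] flags=0000 LE?F → skip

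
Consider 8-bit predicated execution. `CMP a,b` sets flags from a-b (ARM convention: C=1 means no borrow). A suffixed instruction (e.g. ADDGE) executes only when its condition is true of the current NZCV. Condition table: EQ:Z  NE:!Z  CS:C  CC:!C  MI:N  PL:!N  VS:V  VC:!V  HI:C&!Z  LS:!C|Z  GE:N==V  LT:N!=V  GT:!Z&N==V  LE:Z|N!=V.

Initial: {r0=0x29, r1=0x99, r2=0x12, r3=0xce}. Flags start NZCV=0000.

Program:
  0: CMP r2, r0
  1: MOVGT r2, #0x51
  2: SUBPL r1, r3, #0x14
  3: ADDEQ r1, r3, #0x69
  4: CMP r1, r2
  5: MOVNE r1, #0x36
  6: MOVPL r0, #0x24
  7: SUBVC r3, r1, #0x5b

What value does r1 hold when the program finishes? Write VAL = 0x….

VAL = 0x36

0: ✓ CMP  NZCV=1000
1: · MOVGT
2: · SUBPL
3: · ADDEQ
4: ✓ CMP  NZCV=1010
5: ✓ MOVNE  r1←0x36
6: · MOVPL
7: ✓ SUBVC  r3←0xdb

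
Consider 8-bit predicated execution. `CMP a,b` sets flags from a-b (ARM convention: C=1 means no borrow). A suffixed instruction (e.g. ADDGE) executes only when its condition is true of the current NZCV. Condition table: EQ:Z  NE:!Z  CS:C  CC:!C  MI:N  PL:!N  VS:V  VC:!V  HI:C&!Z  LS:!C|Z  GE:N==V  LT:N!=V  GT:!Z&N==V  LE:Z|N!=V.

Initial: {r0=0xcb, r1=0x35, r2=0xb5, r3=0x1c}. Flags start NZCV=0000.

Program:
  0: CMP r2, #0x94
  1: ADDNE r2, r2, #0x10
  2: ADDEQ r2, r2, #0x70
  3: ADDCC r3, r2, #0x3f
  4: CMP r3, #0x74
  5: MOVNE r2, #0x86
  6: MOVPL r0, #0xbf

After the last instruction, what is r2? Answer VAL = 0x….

0: ✓ CMP  NZCV=0010
1: ✓ ADDNE  r2←0xc5
2: · ADDEQ
3: · ADDCC
4: ✓ CMP  NZCV=1000
5: ✓ MOVNE  r2←0x86
6: · MOVPL

VAL = 0x86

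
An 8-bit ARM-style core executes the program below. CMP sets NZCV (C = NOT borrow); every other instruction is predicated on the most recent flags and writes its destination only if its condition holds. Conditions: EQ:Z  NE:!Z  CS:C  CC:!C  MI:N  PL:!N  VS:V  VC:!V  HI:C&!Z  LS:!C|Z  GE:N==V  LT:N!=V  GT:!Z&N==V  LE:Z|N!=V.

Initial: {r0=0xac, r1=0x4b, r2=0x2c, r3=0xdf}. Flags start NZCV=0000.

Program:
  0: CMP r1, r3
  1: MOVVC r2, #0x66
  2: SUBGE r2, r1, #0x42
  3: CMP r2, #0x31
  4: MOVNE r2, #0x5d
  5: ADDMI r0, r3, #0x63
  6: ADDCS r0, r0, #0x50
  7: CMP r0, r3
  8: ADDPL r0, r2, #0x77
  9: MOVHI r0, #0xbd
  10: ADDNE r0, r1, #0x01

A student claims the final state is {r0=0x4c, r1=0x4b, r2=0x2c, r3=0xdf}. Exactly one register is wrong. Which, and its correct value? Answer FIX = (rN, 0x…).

0: ✓ CMP  NZCV=0000
1: ✓ MOVVC  r2←0x66
2: ✓ SUBGE  r2←0x09
3: ✓ CMP  NZCV=1000
4: ✓ MOVNE  r2←0x5d
5: ✓ ADDMI  r0←0x42
6: · ADDCS
7: ✓ CMP  NZCV=0000
8: ✓ ADDPL  r0←0xd4
9: · MOVHI
10: ✓ ADDNE  r0←0x4c

FIX = (r2, 0x5d)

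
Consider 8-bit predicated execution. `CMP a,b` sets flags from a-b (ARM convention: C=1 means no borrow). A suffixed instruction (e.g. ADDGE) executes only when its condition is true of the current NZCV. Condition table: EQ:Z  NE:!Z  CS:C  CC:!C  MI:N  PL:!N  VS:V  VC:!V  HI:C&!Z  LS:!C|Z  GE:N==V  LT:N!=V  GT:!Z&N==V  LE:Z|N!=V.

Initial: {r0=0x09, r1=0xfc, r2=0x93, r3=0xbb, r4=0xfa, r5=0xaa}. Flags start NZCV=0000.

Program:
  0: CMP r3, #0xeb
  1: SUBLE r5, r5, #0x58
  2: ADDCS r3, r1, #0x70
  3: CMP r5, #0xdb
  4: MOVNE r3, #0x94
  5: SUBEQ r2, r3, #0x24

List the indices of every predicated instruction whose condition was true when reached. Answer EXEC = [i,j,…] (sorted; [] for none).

EXEC = [1,4]

[0] flags=1000 → (cmp)
[1] flags=1000 LE?T → r5=0x52
[2] flags=1000 CS?F → skip
[3] flags=0000 → (cmp)
[4] flags=0000 NE?T → r3=0x94
[5] flags=0000 EQ?F → skip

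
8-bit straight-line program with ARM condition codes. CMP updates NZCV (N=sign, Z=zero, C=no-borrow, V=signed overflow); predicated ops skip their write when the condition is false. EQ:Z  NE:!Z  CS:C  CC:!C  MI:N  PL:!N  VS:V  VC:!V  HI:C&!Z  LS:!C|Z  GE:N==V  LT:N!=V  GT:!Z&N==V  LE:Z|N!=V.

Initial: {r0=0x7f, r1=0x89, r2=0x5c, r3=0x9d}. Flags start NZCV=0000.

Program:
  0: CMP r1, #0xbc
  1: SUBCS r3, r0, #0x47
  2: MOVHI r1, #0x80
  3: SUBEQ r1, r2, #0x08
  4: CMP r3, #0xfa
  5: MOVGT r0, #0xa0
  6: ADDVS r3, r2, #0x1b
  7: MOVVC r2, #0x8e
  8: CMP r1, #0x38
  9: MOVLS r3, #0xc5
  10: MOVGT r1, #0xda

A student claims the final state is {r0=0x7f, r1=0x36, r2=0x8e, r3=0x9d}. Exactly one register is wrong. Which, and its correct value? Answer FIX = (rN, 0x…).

FIX = (r1, 0x89)

[0] flags=1000 → (cmp)
[1] flags=1000 CS?F → skip
[2] flags=1000 HI?F → skip
[3] flags=1000 EQ?F → skip
[4] flags=1000 → (cmp)
[5] flags=1000 GT?F → skip
[6] flags=1000 VS?F → skip
[7] flags=1000 VC?T → r2=0x8e
[8] flags=0011 → (cmp)
[9] flags=0011 LS?F → skip
[10] flags=0011 GT?F → skip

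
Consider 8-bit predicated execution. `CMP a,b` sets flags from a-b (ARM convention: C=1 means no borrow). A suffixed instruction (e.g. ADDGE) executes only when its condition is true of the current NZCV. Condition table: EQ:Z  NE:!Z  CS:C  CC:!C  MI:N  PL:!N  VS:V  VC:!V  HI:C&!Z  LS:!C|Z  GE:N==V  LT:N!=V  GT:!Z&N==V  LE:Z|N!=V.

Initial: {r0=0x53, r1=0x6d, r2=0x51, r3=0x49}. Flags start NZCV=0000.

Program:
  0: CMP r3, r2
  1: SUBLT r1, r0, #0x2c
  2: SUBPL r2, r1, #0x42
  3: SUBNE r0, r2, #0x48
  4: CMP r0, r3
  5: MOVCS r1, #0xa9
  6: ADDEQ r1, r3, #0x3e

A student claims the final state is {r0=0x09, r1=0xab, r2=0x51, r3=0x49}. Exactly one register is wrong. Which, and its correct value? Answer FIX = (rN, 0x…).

FIX = (r1, 0x27)

0: ✓ CMP  NZCV=1000
1: ✓ SUBLT  r1←0x27
2: · SUBPL
3: ✓ SUBNE  r0←0x09
4: ✓ CMP  NZCV=1000
5: · MOVCS
6: · ADDEQ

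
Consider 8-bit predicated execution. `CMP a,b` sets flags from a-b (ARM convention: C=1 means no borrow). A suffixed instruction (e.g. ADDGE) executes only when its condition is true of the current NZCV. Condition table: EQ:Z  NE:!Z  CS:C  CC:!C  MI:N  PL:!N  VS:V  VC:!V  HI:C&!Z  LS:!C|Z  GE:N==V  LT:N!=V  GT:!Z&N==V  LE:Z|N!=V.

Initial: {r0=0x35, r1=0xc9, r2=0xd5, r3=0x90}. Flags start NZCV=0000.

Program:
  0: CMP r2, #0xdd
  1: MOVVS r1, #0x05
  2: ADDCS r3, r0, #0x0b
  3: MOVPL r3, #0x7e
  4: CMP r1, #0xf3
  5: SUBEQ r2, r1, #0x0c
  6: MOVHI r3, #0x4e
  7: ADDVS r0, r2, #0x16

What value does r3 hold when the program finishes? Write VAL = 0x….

0: ✓ CMP  NZCV=1000
1: · MOVVS
2: · ADDCS
3: · MOVPL
4: ✓ CMP  NZCV=1000
5: · SUBEQ
6: · MOVHI
7: · ADDVS

VAL = 0x90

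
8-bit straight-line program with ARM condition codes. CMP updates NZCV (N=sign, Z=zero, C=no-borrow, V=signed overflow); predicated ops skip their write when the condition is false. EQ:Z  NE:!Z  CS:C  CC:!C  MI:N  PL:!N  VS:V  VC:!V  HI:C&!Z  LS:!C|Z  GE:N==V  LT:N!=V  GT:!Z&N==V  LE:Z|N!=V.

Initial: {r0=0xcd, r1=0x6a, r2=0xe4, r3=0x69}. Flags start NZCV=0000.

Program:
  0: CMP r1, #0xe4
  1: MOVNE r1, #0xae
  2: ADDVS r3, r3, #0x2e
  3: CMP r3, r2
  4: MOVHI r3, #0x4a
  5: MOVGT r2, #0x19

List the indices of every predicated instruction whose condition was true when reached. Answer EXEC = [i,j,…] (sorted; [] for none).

EXEC = [1,2]

[0] flags=1001 → (cmp)
[1] flags=1001 NE?T → r1=0xae
[2] flags=1001 VS?T → r3=0x97
[3] flags=1000 → (cmp)
[4] flags=1000 HI?F → skip
[5] flags=1000 GT?F → skip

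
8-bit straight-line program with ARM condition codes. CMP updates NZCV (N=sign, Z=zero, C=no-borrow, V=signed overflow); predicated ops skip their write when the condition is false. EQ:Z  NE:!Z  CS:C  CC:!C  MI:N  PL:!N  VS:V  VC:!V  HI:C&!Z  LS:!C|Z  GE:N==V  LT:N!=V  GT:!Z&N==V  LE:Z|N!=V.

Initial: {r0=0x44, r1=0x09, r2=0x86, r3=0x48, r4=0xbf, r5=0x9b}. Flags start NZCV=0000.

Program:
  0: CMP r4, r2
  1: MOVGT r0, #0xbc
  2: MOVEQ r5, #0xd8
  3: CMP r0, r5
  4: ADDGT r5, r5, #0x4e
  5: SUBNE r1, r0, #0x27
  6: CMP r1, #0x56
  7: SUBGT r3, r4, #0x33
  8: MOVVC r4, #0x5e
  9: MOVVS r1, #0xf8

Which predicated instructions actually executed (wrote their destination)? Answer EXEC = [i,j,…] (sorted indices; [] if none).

0: ✓ CMP  NZCV=0010
1: ✓ MOVGT  r0←0xbc
2: · MOVEQ
3: ✓ CMP  NZCV=0010
4: ✓ ADDGT  r5←0xe9
5: ✓ SUBNE  r1←0x95
6: ✓ CMP  NZCV=0011
7: · SUBGT
8: · MOVVC
9: ✓ MOVVS  r1←0xf8

EXEC = [1,4,5,9]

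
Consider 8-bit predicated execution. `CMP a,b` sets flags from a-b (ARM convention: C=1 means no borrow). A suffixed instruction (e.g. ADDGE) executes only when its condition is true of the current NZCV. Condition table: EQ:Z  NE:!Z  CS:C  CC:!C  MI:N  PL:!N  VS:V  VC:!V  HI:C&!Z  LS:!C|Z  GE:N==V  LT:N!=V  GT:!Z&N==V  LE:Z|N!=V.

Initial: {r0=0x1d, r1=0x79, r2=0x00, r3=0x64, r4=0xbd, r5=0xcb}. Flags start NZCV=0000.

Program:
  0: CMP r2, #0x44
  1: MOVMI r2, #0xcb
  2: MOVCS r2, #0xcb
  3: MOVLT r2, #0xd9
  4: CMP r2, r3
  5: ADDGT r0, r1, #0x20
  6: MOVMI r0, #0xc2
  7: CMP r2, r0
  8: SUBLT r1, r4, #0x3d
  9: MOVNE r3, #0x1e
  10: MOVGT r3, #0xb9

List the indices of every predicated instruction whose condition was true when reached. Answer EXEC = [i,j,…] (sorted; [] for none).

EXEC = [1,3,8,9]

0: ✓ CMP  NZCV=1000
1: ✓ MOVMI  r2←0xcb
2: · MOVCS
3: ✓ MOVLT  r2←0xd9
4: ✓ CMP  NZCV=0011
5: · ADDGT
6: · MOVMI
7: ✓ CMP  NZCV=1010
8: ✓ SUBLT  r1←0x80
9: ✓ MOVNE  r3←0x1e
10: · MOVGT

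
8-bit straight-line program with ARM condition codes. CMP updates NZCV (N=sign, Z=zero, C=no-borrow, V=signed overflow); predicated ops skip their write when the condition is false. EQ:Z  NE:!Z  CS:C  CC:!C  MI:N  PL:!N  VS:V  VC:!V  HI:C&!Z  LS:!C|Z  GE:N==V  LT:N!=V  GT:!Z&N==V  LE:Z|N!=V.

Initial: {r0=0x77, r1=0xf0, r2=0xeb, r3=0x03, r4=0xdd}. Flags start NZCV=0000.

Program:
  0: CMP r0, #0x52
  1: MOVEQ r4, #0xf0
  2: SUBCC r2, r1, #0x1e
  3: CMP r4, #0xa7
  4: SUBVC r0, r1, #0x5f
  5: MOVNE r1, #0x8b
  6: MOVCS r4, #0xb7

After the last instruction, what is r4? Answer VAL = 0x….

[0] flags=0010 → (cmp)
[1] flags=0010 EQ?F → skip
[2] flags=0010 CC?F → skip
[3] flags=0010 → (cmp)
[4] flags=0010 VC?T → r0=0x91
[5] flags=0010 NE?T → r1=0x8b
[6] flags=0010 CS?T → r4=0xb7

VAL = 0xb7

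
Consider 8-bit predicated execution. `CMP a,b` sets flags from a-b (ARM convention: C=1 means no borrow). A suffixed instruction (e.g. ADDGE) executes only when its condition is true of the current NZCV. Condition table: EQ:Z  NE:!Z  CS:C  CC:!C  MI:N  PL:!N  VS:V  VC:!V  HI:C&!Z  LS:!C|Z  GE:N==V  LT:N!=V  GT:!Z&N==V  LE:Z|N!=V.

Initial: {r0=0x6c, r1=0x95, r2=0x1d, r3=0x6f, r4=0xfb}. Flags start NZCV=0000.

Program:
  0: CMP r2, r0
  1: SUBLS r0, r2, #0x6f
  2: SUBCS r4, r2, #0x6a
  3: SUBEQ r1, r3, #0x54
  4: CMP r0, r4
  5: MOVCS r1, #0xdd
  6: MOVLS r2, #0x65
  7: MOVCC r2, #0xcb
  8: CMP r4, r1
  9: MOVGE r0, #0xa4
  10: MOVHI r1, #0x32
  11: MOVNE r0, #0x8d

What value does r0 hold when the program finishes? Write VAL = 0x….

0: ✓ CMP  NZCV=1000
1: ✓ SUBLS  r0←0xae
2: · SUBCS
3: · SUBEQ
4: ✓ CMP  NZCV=1000
5: · MOVCS
6: ✓ MOVLS  r2←0x65
7: ✓ MOVCC  r2←0xcb
8: ✓ CMP  NZCV=0010
9: ✓ MOVGE  r0←0xa4
10: ✓ MOVHI  r1←0x32
11: ✓ MOVNE  r0←0x8d

VAL = 0x8d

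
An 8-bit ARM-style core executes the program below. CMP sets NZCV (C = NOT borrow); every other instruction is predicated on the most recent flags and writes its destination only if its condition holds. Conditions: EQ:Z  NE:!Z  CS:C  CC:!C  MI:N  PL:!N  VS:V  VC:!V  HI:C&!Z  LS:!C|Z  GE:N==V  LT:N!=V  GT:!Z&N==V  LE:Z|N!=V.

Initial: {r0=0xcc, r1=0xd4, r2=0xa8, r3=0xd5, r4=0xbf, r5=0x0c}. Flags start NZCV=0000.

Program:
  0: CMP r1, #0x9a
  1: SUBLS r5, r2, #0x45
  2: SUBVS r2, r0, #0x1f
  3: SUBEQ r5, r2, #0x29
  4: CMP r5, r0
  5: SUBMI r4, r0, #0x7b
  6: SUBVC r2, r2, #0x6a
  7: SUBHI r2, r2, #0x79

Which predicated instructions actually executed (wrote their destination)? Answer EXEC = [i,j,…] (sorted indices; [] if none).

[0] flags=0010 → (cmp)
[1] flags=0010 LS?F → skip
[2] flags=0010 VS?F → skip
[3] flags=0010 EQ?F → skip
[4] flags=0000 → (cmp)
[5] flags=0000 MI?F → skip
[6] flags=0000 VC?T → r2=0x3e
[7] flags=0000 HI?F → skip

EXEC = [6]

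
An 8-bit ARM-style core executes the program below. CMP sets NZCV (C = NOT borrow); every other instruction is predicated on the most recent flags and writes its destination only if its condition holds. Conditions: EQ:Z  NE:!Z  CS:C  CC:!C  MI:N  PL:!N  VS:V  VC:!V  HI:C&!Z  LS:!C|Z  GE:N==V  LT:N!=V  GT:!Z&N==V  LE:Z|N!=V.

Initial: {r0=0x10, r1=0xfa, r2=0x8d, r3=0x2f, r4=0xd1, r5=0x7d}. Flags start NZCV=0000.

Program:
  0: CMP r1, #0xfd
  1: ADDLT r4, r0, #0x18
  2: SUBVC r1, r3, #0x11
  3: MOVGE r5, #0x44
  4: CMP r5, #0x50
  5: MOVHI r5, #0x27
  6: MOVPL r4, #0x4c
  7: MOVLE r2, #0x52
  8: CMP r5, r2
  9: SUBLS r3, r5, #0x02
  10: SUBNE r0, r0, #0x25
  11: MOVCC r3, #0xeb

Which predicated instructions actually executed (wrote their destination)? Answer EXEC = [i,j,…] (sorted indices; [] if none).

0: ✓ CMP  NZCV=1000
1: ✓ ADDLT  r4←0x28
2: ✓ SUBVC  r1←0x1e
3: · MOVGE
4: ✓ CMP  NZCV=0010
5: ✓ MOVHI  r5←0x27
6: ✓ MOVPL  r4←0x4c
7: · MOVLE
8: ✓ CMP  NZCV=1001
9: ✓ SUBLS  r3←0x25
10: ✓ SUBNE  r0←0xeb
11: ✓ MOVCC  r3←0xeb

EXEC = [1,2,5,6,9,10,11]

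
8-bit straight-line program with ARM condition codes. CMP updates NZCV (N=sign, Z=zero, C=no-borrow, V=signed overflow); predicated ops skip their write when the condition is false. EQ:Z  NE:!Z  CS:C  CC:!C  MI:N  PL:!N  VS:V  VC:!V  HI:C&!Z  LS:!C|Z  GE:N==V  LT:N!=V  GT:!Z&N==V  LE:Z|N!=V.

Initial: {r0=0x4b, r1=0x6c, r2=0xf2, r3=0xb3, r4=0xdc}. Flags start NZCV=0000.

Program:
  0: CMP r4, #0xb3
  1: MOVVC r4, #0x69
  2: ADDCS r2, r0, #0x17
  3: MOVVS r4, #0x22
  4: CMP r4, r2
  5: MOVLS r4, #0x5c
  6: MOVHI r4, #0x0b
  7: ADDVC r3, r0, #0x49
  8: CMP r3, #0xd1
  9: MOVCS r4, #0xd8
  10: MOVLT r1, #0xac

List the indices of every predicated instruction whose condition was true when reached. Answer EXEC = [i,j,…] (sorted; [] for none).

EXEC = [1,2,6,7,10]

[0] flags=0010 → (cmp)
[1] flags=0010 VC?T → r4=0x69
[2] flags=0010 CS?T → r2=0x62
[3] flags=0010 VS?F → skip
[4] flags=0010 → (cmp)
[5] flags=0010 LS?F → skip
[6] flags=0010 HI?T → r4=0x0b
[7] flags=0010 VC?T → r3=0x94
[8] flags=1000 → (cmp)
[9] flags=1000 CS?F → skip
[10] flags=1000 LT?T → r1=0xac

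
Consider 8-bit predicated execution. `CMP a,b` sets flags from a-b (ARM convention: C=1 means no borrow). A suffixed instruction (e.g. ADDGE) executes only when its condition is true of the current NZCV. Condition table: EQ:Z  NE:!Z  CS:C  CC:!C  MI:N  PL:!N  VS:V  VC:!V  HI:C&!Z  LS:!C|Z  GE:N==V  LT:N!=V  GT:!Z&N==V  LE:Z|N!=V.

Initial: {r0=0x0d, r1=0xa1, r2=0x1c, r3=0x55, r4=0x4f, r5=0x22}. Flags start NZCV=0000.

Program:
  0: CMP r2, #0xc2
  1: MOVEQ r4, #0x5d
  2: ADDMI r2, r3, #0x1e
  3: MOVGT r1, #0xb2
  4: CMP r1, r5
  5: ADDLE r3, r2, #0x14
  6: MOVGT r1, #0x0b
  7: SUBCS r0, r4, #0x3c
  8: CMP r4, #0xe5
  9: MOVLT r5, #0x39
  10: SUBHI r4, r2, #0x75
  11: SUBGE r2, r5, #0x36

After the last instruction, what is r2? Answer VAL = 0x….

[0] flags=0000 → (cmp)
[1] flags=0000 EQ?F → skip
[2] flags=0000 MI?F → skip
[3] flags=0000 GT?T → r1=0xb2
[4] flags=1010 → (cmp)
[5] flags=1010 LE?T → r3=0x30
[6] flags=1010 GT?F → skip
[7] flags=1010 CS?T → r0=0x13
[8] flags=0000 → (cmp)
[9] flags=0000 LT?F → skip
[10] flags=0000 HI?F → skip
[11] flags=0000 GE?T → r2=0xec

VAL = 0xec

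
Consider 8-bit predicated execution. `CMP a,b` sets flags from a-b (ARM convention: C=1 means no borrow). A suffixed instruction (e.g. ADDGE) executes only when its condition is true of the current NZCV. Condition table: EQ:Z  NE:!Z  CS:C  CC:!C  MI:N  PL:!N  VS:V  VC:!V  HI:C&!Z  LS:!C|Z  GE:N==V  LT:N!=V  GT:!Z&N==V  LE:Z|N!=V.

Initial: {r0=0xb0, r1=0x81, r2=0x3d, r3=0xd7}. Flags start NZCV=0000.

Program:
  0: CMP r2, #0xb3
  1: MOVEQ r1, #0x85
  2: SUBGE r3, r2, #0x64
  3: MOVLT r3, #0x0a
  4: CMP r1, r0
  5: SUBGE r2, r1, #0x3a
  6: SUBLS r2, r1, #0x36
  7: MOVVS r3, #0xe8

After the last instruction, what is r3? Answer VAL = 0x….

VAL = 0xd9

[0] flags=1001 → (cmp)
[1] flags=1001 EQ?F → skip
[2] flags=1001 GE?T → r3=0xd9
[3] flags=1001 LT?F → skip
[4] flags=1000 → (cmp)
[5] flags=1000 GE?F → skip
[6] flags=1000 LS?T → r2=0x4b
[7] flags=1000 VS?F → skip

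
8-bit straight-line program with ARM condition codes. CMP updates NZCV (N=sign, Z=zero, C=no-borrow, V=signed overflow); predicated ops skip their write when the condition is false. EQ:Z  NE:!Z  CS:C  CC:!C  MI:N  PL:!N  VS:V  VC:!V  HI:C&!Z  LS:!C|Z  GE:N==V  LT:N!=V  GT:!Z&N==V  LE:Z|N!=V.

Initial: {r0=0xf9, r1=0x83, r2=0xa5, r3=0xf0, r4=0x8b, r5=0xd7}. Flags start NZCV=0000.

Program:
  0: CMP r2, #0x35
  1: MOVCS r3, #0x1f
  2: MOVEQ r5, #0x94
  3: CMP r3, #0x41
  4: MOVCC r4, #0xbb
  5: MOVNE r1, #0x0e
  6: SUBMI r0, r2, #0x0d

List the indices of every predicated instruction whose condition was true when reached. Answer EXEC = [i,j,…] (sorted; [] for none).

0: ✓ CMP  NZCV=0011
1: ✓ MOVCS  r3←0x1f
2: · MOVEQ
3: ✓ CMP  NZCV=1000
4: ✓ MOVCC  r4←0xbb
5: ✓ MOVNE  r1←0x0e
6: ✓ SUBMI  r0←0x98

EXEC = [1,4,5,6]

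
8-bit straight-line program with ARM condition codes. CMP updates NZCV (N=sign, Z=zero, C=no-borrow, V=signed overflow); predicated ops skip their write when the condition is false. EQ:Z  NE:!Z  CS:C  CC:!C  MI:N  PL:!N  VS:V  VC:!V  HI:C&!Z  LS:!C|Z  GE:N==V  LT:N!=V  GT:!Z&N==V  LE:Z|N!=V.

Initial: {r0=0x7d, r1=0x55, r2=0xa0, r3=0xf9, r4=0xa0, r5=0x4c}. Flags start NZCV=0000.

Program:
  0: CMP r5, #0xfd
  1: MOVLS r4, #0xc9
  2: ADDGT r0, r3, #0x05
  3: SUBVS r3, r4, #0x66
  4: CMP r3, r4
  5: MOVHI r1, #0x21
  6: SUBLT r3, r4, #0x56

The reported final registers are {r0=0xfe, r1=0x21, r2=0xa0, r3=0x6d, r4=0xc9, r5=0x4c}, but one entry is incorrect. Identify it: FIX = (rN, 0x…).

[0] flags=0000 → (cmp)
[1] flags=0000 LS?T → r4=0xc9
[2] flags=0000 GT?T → r0=0xfe
[3] flags=0000 VS?F → skip
[4] flags=0010 → (cmp)
[5] flags=0010 HI?T → r1=0x21
[6] flags=0010 LT?F → skip

FIX = (r3, 0xf9)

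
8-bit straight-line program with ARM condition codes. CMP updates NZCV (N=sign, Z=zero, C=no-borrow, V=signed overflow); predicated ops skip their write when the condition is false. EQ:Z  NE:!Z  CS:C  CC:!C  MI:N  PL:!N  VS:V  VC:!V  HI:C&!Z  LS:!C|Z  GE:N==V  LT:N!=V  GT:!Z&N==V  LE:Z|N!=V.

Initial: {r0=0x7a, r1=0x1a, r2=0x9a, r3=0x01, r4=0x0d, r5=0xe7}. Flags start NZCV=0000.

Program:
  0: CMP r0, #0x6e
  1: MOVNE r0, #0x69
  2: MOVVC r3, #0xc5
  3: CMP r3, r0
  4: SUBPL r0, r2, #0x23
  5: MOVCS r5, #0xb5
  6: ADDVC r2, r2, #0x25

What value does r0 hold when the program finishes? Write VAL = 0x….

VAL = 0x77

[0] flags=0010 → (cmp)
[1] flags=0010 NE?T → r0=0x69
[2] flags=0010 VC?T → r3=0xc5
[3] flags=0011 → (cmp)
[4] flags=0011 PL?T → r0=0x77
[5] flags=0011 CS?T → r5=0xb5
[6] flags=0011 VC?F → skip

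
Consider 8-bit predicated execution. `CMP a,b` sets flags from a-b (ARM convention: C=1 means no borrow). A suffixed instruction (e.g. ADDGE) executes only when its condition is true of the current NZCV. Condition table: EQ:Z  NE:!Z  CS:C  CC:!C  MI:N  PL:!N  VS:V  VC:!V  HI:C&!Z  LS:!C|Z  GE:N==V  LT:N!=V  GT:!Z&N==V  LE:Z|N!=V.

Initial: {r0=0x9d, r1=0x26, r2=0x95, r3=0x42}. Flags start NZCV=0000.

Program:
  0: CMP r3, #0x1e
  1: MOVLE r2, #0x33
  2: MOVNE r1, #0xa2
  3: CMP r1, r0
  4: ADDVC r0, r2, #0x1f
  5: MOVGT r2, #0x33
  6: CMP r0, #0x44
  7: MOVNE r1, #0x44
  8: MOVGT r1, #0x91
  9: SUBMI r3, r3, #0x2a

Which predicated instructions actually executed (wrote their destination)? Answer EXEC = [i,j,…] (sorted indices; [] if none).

EXEC = [2,4,5,7]

0: ✓ CMP  NZCV=0010
1: · MOVLE
2: ✓ MOVNE  r1←0xa2
3: ✓ CMP  NZCV=0010
4: ✓ ADDVC  r0←0xb4
5: ✓ MOVGT  r2←0x33
6: ✓ CMP  NZCV=0011
7: ✓ MOVNE  r1←0x44
8: · MOVGT
9: · SUBMI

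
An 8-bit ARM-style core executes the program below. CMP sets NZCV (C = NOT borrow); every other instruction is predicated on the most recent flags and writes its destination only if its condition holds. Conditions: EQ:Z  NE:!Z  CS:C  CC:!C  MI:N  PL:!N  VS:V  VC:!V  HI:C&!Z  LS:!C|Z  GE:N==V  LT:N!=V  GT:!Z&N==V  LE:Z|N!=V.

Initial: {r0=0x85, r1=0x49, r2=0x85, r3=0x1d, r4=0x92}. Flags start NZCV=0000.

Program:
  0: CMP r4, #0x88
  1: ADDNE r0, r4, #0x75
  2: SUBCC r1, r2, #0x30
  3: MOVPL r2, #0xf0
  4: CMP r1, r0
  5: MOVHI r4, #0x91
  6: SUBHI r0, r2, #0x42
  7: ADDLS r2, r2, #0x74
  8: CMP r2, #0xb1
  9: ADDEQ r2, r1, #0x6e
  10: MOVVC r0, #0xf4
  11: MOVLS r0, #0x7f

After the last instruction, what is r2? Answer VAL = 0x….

VAL = 0xf0

[0] flags=0010 → (cmp)
[1] flags=0010 NE?T → r0=0x07
[2] flags=0010 CC?F → skip
[3] flags=0010 PL?T → r2=0xf0
[4] flags=0010 → (cmp)
[5] flags=0010 HI?T → r4=0x91
[6] flags=0010 HI?T → r0=0xae
[7] flags=0010 LS?F → skip
[8] flags=0010 → (cmp)
[9] flags=0010 EQ?F → skip
[10] flags=0010 VC?T → r0=0xf4
[11] flags=0010 LS?F → skip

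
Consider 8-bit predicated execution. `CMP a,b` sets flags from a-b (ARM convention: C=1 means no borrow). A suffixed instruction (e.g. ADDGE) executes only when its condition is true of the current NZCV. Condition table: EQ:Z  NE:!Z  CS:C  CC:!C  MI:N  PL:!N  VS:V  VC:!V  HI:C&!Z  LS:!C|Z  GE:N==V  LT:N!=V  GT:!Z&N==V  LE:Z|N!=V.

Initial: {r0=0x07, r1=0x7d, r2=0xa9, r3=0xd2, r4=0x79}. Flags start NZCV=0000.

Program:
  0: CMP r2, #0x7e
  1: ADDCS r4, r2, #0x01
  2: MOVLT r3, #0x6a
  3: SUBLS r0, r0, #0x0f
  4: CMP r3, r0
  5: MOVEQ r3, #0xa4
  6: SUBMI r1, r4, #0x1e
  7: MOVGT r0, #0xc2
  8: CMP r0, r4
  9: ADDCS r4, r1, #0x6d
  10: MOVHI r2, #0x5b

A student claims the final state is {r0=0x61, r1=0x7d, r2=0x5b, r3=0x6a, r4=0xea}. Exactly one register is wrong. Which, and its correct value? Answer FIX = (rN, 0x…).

FIX = (r0, 0xc2)

[0] flags=0011 → (cmp)
[1] flags=0011 CS?T → r4=0xaa
[2] flags=0011 LT?T → r3=0x6a
[3] flags=0011 LS?F → skip
[4] flags=0010 → (cmp)
[5] flags=0010 EQ?F → skip
[6] flags=0010 MI?F → skip
[7] flags=0010 GT?T → r0=0xc2
[8] flags=0010 → (cmp)
[9] flags=0010 CS?T → r4=0xea
[10] flags=0010 HI?T → r2=0x5b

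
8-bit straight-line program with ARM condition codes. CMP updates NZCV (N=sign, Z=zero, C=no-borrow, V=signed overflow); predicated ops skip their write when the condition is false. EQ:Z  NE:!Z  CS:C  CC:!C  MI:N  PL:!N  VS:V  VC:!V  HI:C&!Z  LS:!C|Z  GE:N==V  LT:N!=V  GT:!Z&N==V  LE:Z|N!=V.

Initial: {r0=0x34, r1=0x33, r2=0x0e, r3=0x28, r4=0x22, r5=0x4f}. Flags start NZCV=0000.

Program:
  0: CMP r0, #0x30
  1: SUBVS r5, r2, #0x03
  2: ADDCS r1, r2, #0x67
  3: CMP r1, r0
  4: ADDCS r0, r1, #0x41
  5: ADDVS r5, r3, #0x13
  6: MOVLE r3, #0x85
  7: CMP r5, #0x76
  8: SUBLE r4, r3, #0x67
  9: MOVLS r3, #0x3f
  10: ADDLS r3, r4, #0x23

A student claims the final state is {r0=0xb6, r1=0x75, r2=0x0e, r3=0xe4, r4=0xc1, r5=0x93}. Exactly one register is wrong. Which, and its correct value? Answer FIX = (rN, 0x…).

FIX = (r5, 0x4f)

[0] flags=0010 → (cmp)
[1] flags=0010 VS?F → skip
[2] flags=0010 CS?T → r1=0x75
[3] flags=0010 → (cmp)
[4] flags=0010 CS?T → r0=0xb6
[5] flags=0010 VS?F → skip
[6] flags=0010 LE?F → skip
[7] flags=1000 → (cmp)
[8] flags=1000 LE?T → r4=0xc1
[9] flags=1000 LS?T → r3=0x3f
[10] flags=1000 LS?T → r3=0xe4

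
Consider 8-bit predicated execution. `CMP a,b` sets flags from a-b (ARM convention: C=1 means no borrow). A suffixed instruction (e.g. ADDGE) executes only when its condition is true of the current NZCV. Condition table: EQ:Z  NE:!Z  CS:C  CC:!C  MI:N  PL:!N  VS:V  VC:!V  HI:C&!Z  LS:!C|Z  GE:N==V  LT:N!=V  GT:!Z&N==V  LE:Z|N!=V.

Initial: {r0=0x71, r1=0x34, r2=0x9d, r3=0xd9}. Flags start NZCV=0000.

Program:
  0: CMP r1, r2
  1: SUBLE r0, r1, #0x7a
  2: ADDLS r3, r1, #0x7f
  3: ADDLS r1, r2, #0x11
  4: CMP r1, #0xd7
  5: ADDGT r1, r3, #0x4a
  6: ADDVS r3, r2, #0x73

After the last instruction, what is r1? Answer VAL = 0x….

[0] flags=1001 → (cmp)
[1] flags=1001 LE?F → skip
[2] flags=1001 LS?T → r3=0xb3
[3] flags=1001 LS?T → r1=0xae
[4] flags=1000 → (cmp)
[5] flags=1000 GT?F → skip
[6] flags=1000 VS?F → skip

VAL = 0xae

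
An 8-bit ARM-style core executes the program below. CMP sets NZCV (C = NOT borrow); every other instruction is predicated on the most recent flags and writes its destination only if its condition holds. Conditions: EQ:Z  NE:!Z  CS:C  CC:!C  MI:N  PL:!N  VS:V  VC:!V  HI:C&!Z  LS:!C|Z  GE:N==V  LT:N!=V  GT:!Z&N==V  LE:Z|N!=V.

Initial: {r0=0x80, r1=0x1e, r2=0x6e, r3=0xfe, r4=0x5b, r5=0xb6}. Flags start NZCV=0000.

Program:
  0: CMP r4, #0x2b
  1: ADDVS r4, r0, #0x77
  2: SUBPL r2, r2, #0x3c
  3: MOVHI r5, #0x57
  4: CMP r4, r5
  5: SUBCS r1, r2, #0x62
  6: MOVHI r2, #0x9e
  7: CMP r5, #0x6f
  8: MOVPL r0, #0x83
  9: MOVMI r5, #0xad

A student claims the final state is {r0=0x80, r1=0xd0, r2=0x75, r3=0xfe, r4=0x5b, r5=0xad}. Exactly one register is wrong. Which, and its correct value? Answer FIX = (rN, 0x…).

0: ✓ CMP  NZCV=0010
1: · ADDVS
2: ✓ SUBPL  r2←0x32
3: ✓ MOVHI  r5←0x57
4: ✓ CMP  NZCV=0010
5: ✓ SUBCS  r1←0xd0
6: ✓ MOVHI  r2←0x9e
7: ✓ CMP  NZCV=1000
8: · MOVPL
9: ✓ MOVMI  r5←0xad

FIX = (r2, 0x9e)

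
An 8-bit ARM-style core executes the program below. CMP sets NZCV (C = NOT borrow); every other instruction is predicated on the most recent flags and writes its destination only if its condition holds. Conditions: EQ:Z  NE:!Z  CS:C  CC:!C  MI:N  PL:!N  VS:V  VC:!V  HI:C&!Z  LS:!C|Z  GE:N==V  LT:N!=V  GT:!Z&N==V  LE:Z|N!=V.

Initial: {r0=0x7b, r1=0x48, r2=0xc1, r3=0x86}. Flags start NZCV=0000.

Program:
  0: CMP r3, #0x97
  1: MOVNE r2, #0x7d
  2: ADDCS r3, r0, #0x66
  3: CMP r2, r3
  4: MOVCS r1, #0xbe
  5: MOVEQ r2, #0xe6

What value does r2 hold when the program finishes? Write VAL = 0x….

[0] flags=1000 → (cmp)
[1] flags=1000 NE?T → r2=0x7d
[2] flags=1000 CS?F → skip
[3] flags=1001 → (cmp)
[4] flags=1001 CS?F → skip
[5] flags=1001 EQ?F → skip

VAL = 0x7d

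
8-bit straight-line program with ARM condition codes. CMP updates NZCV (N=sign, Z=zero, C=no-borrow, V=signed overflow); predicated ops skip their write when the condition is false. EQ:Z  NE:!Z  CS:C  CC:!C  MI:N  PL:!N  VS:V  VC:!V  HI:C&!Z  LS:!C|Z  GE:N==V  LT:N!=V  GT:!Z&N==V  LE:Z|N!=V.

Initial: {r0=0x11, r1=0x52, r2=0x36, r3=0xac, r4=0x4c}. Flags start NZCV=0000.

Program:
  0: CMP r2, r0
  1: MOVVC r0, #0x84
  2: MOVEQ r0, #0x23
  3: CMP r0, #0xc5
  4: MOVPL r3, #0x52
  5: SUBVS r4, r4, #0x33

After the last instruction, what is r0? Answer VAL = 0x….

[0] flags=0010 → (cmp)
[1] flags=0010 VC?T → r0=0x84
[2] flags=0010 EQ?F → skip
[3] flags=1000 → (cmp)
[4] flags=1000 PL?F → skip
[5] flags=1000 VS?F → skip

VAL = 0x84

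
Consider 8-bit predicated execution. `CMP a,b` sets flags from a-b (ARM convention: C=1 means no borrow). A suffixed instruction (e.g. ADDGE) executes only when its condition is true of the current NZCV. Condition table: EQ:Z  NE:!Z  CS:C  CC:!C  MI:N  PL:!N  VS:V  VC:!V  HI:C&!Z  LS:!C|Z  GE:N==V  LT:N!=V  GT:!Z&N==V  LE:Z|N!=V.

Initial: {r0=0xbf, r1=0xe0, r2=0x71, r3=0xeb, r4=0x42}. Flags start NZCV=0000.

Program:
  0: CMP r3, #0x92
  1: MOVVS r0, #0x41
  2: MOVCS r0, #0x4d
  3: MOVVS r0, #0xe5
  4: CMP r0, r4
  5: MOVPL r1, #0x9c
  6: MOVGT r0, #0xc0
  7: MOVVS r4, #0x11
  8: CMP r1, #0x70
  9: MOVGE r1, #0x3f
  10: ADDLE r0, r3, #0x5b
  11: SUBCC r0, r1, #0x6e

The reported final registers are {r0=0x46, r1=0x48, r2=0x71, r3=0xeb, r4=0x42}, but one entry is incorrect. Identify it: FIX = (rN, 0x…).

FIX = (r1, 0x9c)

[0] flags=0010 → (cmp)
[1] flags=0010 VS?F → skip
[2] flags=0010 CS?T → r0=0x4d
[3] flags=0010 VS?F → skip
[4] flags=0010 → (cmp)
[5] flags=0010 PL?T → r1=0x9c
[6] flags=0010 GT?T → r0=0xc0
[7] flags=0010 VS?F → skip
[8] flags=0011 → (cmp)
[9] flags=0011 GE?F → skip
[10] flags=0011 LE?T → r0=0x46
[11] flags=0011 CC?F → skip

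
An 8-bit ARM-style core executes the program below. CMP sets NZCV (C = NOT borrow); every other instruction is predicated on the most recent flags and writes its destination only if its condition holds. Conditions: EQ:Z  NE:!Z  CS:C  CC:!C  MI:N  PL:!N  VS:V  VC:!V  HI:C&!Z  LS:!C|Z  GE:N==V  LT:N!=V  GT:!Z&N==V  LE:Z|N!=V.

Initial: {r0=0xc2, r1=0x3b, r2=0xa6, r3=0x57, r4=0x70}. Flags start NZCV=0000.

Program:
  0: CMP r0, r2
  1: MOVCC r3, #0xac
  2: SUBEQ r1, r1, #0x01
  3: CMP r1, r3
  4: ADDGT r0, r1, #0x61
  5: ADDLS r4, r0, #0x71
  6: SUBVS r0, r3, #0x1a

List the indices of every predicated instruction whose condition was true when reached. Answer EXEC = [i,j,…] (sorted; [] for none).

[0] flags=0010 → (cmp)
[1] flags=0010 CC?F → skip
[2] flags=0010 EQ?F → skip
[3] flags=1000 → (cmp)
[4] flags=1000 GT?F → skip
[5] flags=1000 LS?T → r4=0x33
[6] flags=1000 VS?F → skip

EXEC = [5]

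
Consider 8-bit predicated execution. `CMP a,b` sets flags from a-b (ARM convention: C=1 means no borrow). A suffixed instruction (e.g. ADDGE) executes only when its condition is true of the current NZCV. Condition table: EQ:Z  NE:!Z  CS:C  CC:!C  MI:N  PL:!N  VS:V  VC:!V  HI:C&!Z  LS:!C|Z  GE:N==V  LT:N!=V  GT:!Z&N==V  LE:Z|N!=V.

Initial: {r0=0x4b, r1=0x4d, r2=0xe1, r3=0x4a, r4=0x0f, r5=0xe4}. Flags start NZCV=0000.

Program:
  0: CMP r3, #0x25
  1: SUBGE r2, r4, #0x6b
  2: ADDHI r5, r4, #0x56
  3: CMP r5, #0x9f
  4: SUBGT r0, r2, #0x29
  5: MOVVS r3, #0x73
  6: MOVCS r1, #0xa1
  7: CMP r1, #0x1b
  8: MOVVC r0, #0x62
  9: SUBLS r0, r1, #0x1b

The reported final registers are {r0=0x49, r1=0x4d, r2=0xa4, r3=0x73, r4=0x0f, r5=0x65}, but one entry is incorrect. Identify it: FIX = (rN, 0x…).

0: ✓ CMP  NZCV=0010
1: ✓ SUBGE  r2←0xa4
2: ✓ ADDHI  r5←0x65
3: ✓ CMP  NZCV=1001
4: ✓ SUBGT  r0←0x7b
5: ✓ MOVVS  r3←0x73
6: · MOVCS
7: ✓ CMP  NZCV=0010
8: ✓ MOVVC  r0←0x62
9: · SUBLS

FIX = (r0, 0x62)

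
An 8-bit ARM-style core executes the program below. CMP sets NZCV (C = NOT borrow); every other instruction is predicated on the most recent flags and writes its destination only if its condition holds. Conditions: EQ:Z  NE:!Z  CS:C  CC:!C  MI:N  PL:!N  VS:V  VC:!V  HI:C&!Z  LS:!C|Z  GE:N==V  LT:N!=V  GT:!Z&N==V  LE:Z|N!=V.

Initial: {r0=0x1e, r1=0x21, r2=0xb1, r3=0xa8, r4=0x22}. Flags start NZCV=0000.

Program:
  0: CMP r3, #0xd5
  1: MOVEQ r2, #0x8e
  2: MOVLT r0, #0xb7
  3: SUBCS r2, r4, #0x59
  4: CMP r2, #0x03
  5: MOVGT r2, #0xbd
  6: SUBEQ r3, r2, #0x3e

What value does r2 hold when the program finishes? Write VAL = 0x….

VAL = 0xb1

0: ✓ CMP  NZCV=1000
1: · MOVEQ
2: ✓ MOVLT  r0←0xb7
3: · SUBCS
4: ✓ CMP  NZCV=1010
5: · MOVGT
6: · SUBEQ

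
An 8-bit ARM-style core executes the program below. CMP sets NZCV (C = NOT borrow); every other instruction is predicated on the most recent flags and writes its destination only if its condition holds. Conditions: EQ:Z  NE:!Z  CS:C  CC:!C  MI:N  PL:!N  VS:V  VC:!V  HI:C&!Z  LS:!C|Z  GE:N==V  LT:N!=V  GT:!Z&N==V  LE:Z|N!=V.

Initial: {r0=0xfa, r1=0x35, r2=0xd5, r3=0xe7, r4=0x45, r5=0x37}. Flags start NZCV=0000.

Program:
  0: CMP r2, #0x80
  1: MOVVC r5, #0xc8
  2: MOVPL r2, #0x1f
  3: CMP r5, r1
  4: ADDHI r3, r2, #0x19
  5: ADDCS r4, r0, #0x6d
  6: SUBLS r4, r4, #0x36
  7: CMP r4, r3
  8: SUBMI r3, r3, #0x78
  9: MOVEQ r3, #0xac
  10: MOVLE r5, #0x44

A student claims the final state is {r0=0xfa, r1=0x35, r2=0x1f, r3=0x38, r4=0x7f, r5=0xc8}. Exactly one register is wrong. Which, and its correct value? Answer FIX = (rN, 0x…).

FIX = (r4, 0x67)

[0] flags=0010 → (cmp)
[1] flags=0010 VC?T → r5=0xc8
[2] flags=0010 PL?T → r2=0x1f
[3] flags=1010 → (cmp)
[4] flags=1010 HI?T → r3=0x38
[5] flags=1010 CS?T → r4=0x67
[6] flags=1010 LS?F → skip
[7] flags=0010 → (cmp)
[8] flags=0010 MI?F → skip
[9] flags=0010 EQ?F → skip
[10] flags=0010 LE?F → skip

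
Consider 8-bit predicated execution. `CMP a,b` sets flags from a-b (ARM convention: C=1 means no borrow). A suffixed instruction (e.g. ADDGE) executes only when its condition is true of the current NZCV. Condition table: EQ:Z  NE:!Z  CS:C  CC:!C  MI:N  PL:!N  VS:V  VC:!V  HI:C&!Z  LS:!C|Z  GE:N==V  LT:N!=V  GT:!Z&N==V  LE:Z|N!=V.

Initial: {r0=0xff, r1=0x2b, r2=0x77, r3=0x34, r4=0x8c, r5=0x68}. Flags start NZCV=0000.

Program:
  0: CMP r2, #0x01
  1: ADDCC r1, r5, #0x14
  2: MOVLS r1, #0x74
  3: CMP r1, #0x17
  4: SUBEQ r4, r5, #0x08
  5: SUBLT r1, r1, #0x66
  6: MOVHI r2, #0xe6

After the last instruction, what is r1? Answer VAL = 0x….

[0] flags=0010 → (cmp)
[1] flags=0010 CC?F → skip
[2] flags=0010 LS?F → skip
[3] flags=0010 → (cmp)
[4] flags=0010 EQ?F → skip
[5] flags=0010 LT?F → skip
[6] flags=0010 HI?T → r2=0xe6

VAL = 0x2b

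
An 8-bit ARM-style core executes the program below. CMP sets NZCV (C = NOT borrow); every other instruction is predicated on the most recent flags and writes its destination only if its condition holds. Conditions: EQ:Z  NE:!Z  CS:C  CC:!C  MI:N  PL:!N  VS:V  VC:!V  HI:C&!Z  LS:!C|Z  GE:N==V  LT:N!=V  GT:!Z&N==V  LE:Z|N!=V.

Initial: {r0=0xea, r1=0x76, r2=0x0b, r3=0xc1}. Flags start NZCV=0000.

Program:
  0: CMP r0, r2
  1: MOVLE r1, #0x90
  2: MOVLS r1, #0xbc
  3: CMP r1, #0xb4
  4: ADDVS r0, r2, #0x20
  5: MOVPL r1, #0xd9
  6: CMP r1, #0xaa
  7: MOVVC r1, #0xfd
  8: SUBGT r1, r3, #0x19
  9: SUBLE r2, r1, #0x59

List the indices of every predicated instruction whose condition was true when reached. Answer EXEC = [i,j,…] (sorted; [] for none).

0: ✓ CMP  NZCV=1010
1: ✓ MOVLE  r1←0x90
2: · MOVLS
3: ✓ CMP  NZCV=1000
4: · ADDVS
5: · MOVPL
6: ✓ CMP  NZCV=1000
7: ✓ MOVVC  r1←0xfd
8: · SUBGT
9: ✓ SUBLE  r2←0xa4

EXEC = [1,7,9]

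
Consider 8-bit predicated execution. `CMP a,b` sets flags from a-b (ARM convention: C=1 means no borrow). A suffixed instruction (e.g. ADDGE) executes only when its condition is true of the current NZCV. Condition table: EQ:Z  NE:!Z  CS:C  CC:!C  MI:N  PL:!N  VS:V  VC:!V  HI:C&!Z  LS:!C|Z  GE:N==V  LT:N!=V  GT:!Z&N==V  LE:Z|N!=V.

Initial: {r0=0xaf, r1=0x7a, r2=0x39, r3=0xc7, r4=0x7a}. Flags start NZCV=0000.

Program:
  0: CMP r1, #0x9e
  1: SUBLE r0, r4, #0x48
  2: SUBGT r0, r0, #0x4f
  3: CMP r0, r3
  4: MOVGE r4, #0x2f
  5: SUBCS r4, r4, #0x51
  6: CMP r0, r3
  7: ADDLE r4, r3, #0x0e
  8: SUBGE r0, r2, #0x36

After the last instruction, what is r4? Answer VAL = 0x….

0: ✓ CMP  NZCV=1001
1: · SUBLE
2: ✓ SUBGT  r0←0x60
3: ✓ CMP  NZCV=1001
4: ✓ MOVGE  r4←0x2f
5: · SUBCS
6: ✓ CMP  NZCV=1001
7: · ADDLE
8: ✓ SUBGE  r0←0x03

VAL = 0x2f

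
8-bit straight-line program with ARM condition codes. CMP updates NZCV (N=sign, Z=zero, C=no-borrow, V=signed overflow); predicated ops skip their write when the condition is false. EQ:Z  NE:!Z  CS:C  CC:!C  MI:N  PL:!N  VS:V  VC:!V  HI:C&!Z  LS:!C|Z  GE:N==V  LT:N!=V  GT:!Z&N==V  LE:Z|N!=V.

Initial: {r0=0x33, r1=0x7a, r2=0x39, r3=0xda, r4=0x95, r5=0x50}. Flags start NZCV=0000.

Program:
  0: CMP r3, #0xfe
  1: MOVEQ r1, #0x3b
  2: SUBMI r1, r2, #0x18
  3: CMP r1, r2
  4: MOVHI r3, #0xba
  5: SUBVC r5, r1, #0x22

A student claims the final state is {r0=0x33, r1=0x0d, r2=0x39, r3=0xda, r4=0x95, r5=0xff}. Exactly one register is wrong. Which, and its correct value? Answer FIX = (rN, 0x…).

FIX = (r1, 0x21)

[0] flags=1000 → (cmp)
[1] flags=1000 EQ?F → skip
[2] flags=1000 MI?T → r1=0x21
[3] flags=1000 → (cmp)
[4] flags=1000 HI?F → skip
[5] flags=1000 VC?T → r5=0xff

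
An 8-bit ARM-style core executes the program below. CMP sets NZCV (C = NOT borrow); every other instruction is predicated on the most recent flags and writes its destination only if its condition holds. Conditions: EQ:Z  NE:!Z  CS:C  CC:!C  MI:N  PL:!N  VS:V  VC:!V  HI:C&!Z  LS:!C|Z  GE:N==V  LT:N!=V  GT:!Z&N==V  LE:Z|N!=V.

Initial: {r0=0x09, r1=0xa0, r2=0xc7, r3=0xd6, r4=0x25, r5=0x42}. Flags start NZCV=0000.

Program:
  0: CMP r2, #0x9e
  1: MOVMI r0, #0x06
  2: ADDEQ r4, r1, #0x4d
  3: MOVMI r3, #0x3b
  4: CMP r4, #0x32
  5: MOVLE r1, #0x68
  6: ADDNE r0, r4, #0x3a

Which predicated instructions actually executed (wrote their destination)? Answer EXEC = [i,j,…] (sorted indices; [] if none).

0: ✓ CMP  NZCV=0010
1: · MOVMI
2: · ADDEQ
3: · MOVMI
4: ✓ CMP  NZCV=1000
5: ✓ MOVLE  r1←0x68
6: ✓ ADDNE  r0←0x5f

EXEC = [5,6]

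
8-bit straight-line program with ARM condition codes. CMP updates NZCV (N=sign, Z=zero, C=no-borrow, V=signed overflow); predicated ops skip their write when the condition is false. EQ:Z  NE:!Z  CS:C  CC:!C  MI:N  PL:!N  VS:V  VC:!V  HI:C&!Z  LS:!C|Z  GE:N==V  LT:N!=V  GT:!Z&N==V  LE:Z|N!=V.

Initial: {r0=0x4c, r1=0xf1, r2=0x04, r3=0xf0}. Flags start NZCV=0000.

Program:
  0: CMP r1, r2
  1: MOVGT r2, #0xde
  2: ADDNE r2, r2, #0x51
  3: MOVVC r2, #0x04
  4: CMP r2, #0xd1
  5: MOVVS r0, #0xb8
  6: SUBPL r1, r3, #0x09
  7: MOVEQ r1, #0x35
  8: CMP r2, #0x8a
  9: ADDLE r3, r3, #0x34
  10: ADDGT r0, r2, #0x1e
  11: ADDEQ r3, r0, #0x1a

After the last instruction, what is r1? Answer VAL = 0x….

[0] flags=1010 → (cmp)
[1] flags=1010 GT?F → skip
[2] flags=1010 NE?T → r2=0x55
[3] flags=1010 VC?T → r2=0x04
[4] flags=0000 → (cmp)
[5] flags=0000 VS?F → skip
[6] flags=0000 PL?T → r1=0xe7
[7] flags=0000 EQ?F → skip
[8] flags=0000 → (cmp)
[9] flags=0000 LE?F → skip
[10] flags=0000 GT?T → r0=0x22
[11] flags=0000 EQ?F → skip

VAL = 0xe7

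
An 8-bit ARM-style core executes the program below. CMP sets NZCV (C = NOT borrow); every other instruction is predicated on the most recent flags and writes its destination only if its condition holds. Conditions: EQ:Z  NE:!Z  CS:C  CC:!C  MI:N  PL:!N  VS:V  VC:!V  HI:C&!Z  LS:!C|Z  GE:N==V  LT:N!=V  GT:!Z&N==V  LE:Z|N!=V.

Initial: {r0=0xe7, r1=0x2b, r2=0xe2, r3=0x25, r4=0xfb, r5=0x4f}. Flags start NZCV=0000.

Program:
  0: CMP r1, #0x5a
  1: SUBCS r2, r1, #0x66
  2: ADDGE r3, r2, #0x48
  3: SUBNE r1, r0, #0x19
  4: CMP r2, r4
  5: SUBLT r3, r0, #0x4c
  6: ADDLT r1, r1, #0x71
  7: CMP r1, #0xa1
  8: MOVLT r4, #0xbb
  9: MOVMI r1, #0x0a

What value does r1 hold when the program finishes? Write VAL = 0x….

[0] flags=1000 → (cmp)
[1] flags=1000 CS?F → skip
[2] flags=1000 GE?F → skip
[3] flags=1000 NE?T → r1=0xce
[4] flags=1000 → (cmp)
[5] flags=1000 LT?T → r3=0x9b
[6] flags=1000 LT?T → r1=0x3f
[7] flags=1001 → (cmp)
[8] flags=1001 LT?F → skip
[9] flags=1001 MI?T → r1=0x0a

VAL = 0x0a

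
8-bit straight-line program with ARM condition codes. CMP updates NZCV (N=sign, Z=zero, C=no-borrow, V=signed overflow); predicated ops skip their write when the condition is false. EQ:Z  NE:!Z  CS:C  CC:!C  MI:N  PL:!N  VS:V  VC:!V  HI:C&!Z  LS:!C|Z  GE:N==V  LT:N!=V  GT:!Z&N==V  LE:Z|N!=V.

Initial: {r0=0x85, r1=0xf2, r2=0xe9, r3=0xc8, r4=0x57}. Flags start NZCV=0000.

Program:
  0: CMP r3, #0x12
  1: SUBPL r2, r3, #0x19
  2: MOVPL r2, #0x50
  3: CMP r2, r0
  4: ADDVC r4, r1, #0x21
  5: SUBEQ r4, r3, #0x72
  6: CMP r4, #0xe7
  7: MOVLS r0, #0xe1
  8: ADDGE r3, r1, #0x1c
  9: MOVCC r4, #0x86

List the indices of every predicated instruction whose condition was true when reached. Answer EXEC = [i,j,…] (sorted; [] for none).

EXEC = [4,7,8,9]

0: ✓ CMP  NZCV=1010
1: · SUBPL
2: · MOVPL
3: ✓ CMP  NZCV=0010
4: ✓ ADDVC  r4←0x13
5: · SUBEQ
6: ✓ CMP  NZCV=0000
7: ✓ MOVLS  r0←0xe1
8: ✓ ADDGE  r3←0x0e
9: ✓ MOVCC  r4←0x86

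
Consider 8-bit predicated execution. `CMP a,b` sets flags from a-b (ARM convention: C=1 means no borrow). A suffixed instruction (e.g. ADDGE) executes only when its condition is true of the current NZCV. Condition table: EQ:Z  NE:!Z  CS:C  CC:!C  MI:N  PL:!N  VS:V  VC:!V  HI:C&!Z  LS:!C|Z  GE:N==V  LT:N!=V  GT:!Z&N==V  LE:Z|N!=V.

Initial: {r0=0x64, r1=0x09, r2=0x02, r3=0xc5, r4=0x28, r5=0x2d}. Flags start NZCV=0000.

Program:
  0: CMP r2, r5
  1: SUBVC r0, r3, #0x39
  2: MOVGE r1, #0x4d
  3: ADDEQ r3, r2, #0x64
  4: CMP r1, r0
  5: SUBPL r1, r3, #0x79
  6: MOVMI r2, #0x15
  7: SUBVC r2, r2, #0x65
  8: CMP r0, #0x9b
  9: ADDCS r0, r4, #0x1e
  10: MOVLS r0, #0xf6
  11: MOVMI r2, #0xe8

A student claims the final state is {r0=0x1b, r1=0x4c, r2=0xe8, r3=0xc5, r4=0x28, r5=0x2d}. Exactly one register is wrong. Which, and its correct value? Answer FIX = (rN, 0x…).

0: ✓ CMP  NZCV=1000
1: ✓ SUBVC  r0←0x8c
2: · MOVGE
3: · ADDEQ
4: ✓ CMP  NZCV=0000
5: ✓ SUBPL  r1←0x4c
6: · MOVMI
7: ✓ SUBVC  r2←0x9d
8: ✓ CMP  NZCV=1000
9: · ADDCS
10: ✓ MOVLS  r0←0xf6
11: ✓ MOVMI  r2←0xe8

FIX = (r0, 0xf6)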